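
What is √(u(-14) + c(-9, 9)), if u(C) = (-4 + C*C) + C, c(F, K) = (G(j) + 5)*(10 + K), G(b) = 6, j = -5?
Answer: 3*√43 ≈ 19.672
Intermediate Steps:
c(F, K) = 110 + 11*K (c(F, K) = (6 + 5)*(10 + K) = 11*(10 + K) = 110 + 11*K)
u(C) = -4 + C + C² (u(C) = (-4 + C²) + C = -4 + C + C²)
√(u(-14) + c(-9, 9)) = √((-4 - 14 + (-14)²) + (110 + 11*9)) = √((-4 - 14 + 196) + (110 + 99)) = √(178 + 209) = √387 = 3*√43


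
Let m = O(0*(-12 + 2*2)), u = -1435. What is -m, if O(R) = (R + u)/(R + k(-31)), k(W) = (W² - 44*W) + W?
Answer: 1435/2294 ≈ 0.62554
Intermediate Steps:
k(W) = W² - 43*W
O(R) = (-1435 + R)/(2294 + R) (O(R) = (R - 1435)/(R - 31*(-43 - 31)) = (-1435 + R)/(R - 31*(-74)) = (-1435 + R)/(R + 2294) = (-1435 + R)/(2294 + R))
m = -1435/2294 (m = (-1435 + 0*(-12 + 2*2))/(2294 + 0*(-12 + 2*2)) = (-1435 + 0*(-12 + 4))/(2294 + 0*(-12 + 4)) = (-1435 + 0*(-8))/(2294 + 0*(-8)) = (-1435 + 0)/(2294 + 0) = -1435/2294 ≈ -0.62554)
-m = -1*(-1435/2294) = 1435/2294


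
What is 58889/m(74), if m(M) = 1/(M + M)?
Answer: 8715572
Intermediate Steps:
m(M) = 1/(2*M)
58889/m(74) = 58889/(((½)/74)) = 58889/(((½)*(1/74))) = 58889/(1/148) = 58889*148 = 8715572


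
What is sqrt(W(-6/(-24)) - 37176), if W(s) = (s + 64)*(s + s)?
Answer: I*sqrt(594302)/4 ≈ 192.73*I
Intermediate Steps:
W(s) = 2*s*(64 + s) (W(s) = (64 + s)*(2*s) = 2*s*(64 + s))
sqrt(W(-6/(-24)) - 37176) = sqrt(2*(-6/(-24))*(64 - 6/(-24)) - 37176) = sqrt(2*(-6*(-1/24))*(64 - 6*(-1/24)) - 37176) = sqrt(2*(1/4)*(64 + 1/4) - 37176) = sqrt(2*(1/4)*(257/4) - 37176) = sqrt(257/8 - 37176) = sqrt(-297151/8) = I*sqrt(594302)/4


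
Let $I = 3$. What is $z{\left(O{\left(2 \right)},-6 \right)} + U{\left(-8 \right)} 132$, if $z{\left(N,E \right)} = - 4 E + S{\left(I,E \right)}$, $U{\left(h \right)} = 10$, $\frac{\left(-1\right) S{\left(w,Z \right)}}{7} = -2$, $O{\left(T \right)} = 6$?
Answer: $1358$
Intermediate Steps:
$S{\left(w,Z \right)} = 14$ ($S{\left(w,Z \right)} = \left(-7\right) \left(-2\right) = 14$)
$z{\left(N,E \right)} = 14 - 4 E$ ($z{\left(N,E \right)} = - 4 E + 14 = 14 - 4 E$)
$z{\left(O{\left(2 \right)},-6 \right)} + U{\left(-8 \right)} 132 = \left(14 - -24\right) + 10 \cdot 132 = \left(14 + 24\right) + 1320 = 38 + 1320 = 1358$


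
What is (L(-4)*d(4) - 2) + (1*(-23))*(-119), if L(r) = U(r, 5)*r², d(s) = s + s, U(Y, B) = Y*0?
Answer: 2735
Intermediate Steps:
U(Y, B) = 0
d(s) = 2*s
L(r) = 0 (L(r) = 0*r² = 0)
(L(-4)*d(4) - 2) + (1*(-23))*(-119) = (0*(2*4) - 2) + (1*(-23))*(-119) = (0*8 - 2) - 23*(-119) = (0 - 2) + 2737 = -2 + 2737 = 2735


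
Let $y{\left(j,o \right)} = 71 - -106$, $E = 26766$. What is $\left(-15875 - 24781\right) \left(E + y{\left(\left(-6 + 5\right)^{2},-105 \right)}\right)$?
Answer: $-1095394608$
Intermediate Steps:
$y{\left(j,o \right)} = 177$ ($y{\left(j,o \right)} = 71 + 106 = 177$)
$\left(-15875 - 24781\right) \left(E + y{\left(\left(-6 + 5\right)^{2},-105 \right)}\right) = \left(-15875 - 24781\right) \left(26766 + 177\right) = \left(-40656\right) 26943 = -1095394608$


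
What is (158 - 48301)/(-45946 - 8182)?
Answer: 48143/54128 ≈ 0.88943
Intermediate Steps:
(158 - 48301)/(-45946 - 8182) = -48143/(-54128) = -48143*(-1/54128) = 48143/54128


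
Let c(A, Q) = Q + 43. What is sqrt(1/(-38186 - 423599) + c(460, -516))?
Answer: I*sqrt(100865068146210)/461785 ≈ 21.749*I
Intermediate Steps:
c(A, Q) = 43 + Q
sqrt(1/(-38186 - 423599) + c(460, -516)) = sqrt(1/(-38186 - 423599) + (43 - 516)) = sqrt(1/(-461785) - 473) = sqrt(-1/461785 - 473) = sqrt(-218424306/461785) = I*sqrt(100865068146210)/461785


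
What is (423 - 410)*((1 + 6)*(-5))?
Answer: -455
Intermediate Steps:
(423 - 410)*((1 + 6)*(-5)) = 13*(7*(-5)) = 13*(-35) = -455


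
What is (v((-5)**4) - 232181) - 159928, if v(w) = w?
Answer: -391484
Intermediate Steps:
(v((-5)**4) - 232181) - 159928 = ((-5)**4 - 232181) - 159928 = (625 - 232181) - 159928 = -231556 - 159928 = -391484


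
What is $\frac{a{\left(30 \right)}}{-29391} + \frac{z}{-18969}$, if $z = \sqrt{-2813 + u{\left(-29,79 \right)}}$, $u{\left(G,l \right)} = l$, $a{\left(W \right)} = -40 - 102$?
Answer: $\frac{142}{29391} - \frac{i \sqrt{2734}}{18969} \approx 0.0048314 - 0.0027565 i$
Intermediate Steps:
$a{\left(W \right)} = -142$ ($a{\left(W \right)} = -40 - 102 = -142$)
$z = i \sqrt{2734}$ ($z = \sqrt{-2813 + 79} = \sqrt{-2734} = i \sqrt{2734} \approx 52.288 i$)
$\frac{a{\left(30 \right)}}{-29391} + \frac{z}{-18969} = - \frac{142}{-29391} + \frac{i \sqrt{2734}}{-18969} = \left(-142\right) \left(- \frac{1}{29391}\right) + i \sqrt{2734} \left(- \frac{1}{18969}\right) = \frac{142}{29391} - \frac{i \sqrt{2734}}{18969}$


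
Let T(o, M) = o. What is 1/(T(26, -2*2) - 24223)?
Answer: -1/24197 ≈ -4.1327e-5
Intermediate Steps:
1/(T(26, -2*2) - 24223) = 1/(26 - 24223) = 1/(-24197) = -1/24197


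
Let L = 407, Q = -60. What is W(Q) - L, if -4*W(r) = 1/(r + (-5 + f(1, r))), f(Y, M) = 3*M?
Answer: -398859/980 ≈ -407.00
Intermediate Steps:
W(r) = -1/(4*(-5 + 4*r)) (W(r) = -1/(4*(r + (-5 + 3*r))) = -1/(4*(-5 + 4*r)))
W(Q) - L = -1/(-20 + 16*(-60)) - 1*407 = -1/(-20 - 960) - 407 = -1/(-980) - 407 = -1*(-1/980) - 407 = 1/980 - 407 = -398859/980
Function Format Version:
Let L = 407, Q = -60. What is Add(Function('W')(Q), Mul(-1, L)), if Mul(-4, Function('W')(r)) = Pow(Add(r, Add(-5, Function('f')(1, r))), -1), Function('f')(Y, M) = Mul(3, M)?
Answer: Rational(-398859, 980) ≈ -407.00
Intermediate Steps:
Function('W')(r) = Mul(Rational(-1, 4), Pow(Add(-5, Mul(4, r)), -1)) (Function('W')(r) = Mul(Rational(-1, 4), Pow(Add(r, Add(-5, Mul(3, r))), -1)) = Mul(Rational(-1, 4), Pow(Add(-5, Mul(4, r)), -1)))
Add(Function('W')(Q), Mul(-1, L)) = Add(Mul(-1, Pow(Add(-20, Mul(16, -60)), -1)), Mul(-1, 407)) = Add(Mul(-1, Pow(Add(-20, -960), -1)), -407) = Add(Mul(-1, Pow(-980, -1)), -407) = Add(Mul(-1, Rational(-1, 980)), -407) = Add(Rational(1, 980), -407) = Rational(-398859, 980)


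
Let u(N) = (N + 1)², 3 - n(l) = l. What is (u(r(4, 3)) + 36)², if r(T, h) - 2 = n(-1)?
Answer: 7225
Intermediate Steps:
n(l) = 3 - l
r(T, h) = 6 (r(T, h) = 2 + (3 - 1*(-1)) = 2 + (3 + 1) = 2 + 4 = 6)
u(N) = (1 + N)²
(u(r(4, 3)) + 36)² = ((1 + 6)² + 36)² = (7² + 36)² = (49 + 36)² = 85² = 7225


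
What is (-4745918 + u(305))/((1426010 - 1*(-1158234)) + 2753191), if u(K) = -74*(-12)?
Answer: -949006/1067487 ≈ -0.88901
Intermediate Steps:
u(K) = 888
(-4745918 + u(305))/((1426010 - 1*(-1158234)) + 2753191) = (-4745918 + 888)/((1426010 - 1*(-1158234)) + 2753191) = -4745030/((1426010 + 1158234) + 2753191) = -4745030/(2584244 + 2753191) = -4745030/5337435 = -4745030*1/5337435 = -949006/1067487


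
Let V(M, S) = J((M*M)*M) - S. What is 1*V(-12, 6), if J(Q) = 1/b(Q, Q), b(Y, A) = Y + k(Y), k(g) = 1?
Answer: -10363/1727 ≈ -6.0006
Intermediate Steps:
b(Y, A) = 1 + Y (b(Y, A) = Y + 1 = 1 + Y)
J(Q) = 1/(1 + Q)
V(M, S) = 1/(1 + M³) - S (V(M, S) = 1/(1 + (M*M)*M) - S = 1/(1 + M²*M) - S = 1/(1 + M³) - S)
1*V(-12, 6) = 1*(1/(1 + (-12)³) - 1*6) = 1*(1/(1 - 1728) - 6) = 1*(1/(-1727) - 6) = 1*(-1/1727 - 6) = 1*(-10363/1727) = -10363/1727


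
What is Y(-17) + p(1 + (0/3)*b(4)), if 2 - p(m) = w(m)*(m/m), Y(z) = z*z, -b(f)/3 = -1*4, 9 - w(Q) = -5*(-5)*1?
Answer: 307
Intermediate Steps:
w(Q) = -16 (w(Q) = 9 - (-5*(-5)) = 9 - 25 = -16)
b(f) = 12 (b(f) = -(-3)*4 = -3*(-4) = 12)
Y(z) = z**2
p(m) = 18 (p(m) = 2 - (-16)*m/m = 2 - (-16) = 2 - 1*(-16) = 2 + 16 = 18)
Y(-17) + p(1 + (0/3)*b(4)) = (-17)**2 + 18 = 289 + 18 = 307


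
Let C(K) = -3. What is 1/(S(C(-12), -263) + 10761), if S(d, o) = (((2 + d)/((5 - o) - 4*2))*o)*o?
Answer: 260/2728691 ≈ 9.5284e-5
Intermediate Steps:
S(d, o) = o**2*(2 + d)/(-3 - o) (S(d, o) = (((2 + d)/((5 - o) - 8))*o)*o = (((2 + d)/(-3 - o))*o)*o = (o*(2 + d)/(-3 - o))*o = o**2*(2 + d)/(-3 - o))
1/(S(C(-12), -263) + 10761) = 1/((-263)**2*(-2 - 1*(-3))/(3 - 263) + 10761) = 1/(69169*(-2 + 3)/(-260) + 10761) = 1/(69169*(-1/260)*1 + 10761) = 1/(-69169/260 + 10761) = 1/(2728691/260) = 260/2728691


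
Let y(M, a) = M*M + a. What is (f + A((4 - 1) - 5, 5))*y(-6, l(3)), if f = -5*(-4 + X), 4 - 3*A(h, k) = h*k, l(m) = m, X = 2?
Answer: 572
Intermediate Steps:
A(h, k) = 4/3 - h*k/3
y(M, a) = a + M² (y(M, a) = M² + a = a + M²)
f = 10 (f = -5*(-4 + 2) = -5*(-2) = 10)
(f + A((4 - 1) - 5, 5))*y(-6, l(3)) = (10 + (4/3 - ⅓*((4 - 1) - 5)*5))*(3 + (-6)²) = (10 + (4/3 - ⅓*(3 - 5)*5))*(3 + 36) = (10 + (4/3 - ⅓*(-2)*5))*39 = (10 + (4/3 + 10/3))*39 = (10 + 14/3)*39 = (44/3)*39 = 572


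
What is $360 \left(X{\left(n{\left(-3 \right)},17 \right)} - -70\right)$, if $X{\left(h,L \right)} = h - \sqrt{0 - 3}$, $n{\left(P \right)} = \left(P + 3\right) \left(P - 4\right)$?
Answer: $25200 - 360 i \sqrt{3} \approx 25200.0 - 623.54 i$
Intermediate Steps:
$n{\left(P \right)} = \left(-4 + P\right) \left(3 + P\right)$ ($n{\left(P \right)} = \left(3 + P\right) \left(-4 + P\right) = \left(-4 + P\right) \left(3 + P\right)$)
$X{\left(h,L \right)} = h - i \sqrt{3}$ ($X{\left(h,L \right)} = h - \sqrt{-3} = h - i \sqrt{3}$)
$360 \left(X{\left(n{\left(-3 \right)},17 \right)} - -70\right) = 360 \left(\left(\left(-12 + \left(-3\right)^{2} - -3\right) - i \sqrt{3}\right) - -70\right) = 360 \left(\left(\left(-12 + 9 + 3\right) - i \sqrt{3}\right) + \left(-162 + 232\right)\right) = 360 \left(\left(0 - i \sqrt{3}\right) + 70\right) = 360 \left(- i \sqrt{3} + 70\right) = 360 \left(70 - i \sqrt{3}\right) = 25200 - 360 i \sqrt{3}$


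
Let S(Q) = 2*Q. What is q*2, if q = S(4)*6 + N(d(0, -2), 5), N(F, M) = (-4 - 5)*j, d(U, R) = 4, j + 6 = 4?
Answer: 132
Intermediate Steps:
j = -2 (j = -6 + 4 = -2)
N(F, M) = 18 (N(F, M) = (-4 - 5)*(-2) = -9*(-2) = 18)
q = 66 (q = (2*4)*6 + 18 = 8*6 + 18 = 48 + 18 = 66)
q*2 = 66*2 = 132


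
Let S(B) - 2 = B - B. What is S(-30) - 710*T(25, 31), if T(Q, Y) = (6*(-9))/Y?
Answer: 38402/31 ≈ 1238.8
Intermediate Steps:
T(Q, Y) = -54/Y
S(B) = 2 (S(B) = 2 + (B - B) = 2 + 0 = 2)
S(-30) - 710*T(25, 31) = 2 - (-38340)/31 = 2 - 710*(-54/31) = 2 + 38340/31 = 38402/31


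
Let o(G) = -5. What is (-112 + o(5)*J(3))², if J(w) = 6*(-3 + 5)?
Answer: 29584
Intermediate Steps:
J(w) = 12 (J(w) = 6*2 = 12)
(-112 + o(5)*J(3))² = (-112 - 5*12)² = (-112 - 60)² = (-172)² = 29584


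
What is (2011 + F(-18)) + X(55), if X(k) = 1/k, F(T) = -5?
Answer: 110331/55 ≈ 2006.0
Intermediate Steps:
(2011 + F(-18)) + X(55) = (2011 - 5) + 1/55 = 2006 + 1/55 = 110331/55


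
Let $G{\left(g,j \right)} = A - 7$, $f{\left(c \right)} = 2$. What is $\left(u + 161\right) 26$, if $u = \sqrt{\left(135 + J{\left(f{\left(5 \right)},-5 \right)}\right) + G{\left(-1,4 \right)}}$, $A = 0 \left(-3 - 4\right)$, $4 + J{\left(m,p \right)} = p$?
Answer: $4186 + 26 \sqrt{119} \approx 4469.6$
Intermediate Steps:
$J{\left(m,p \right)} = -4 + p$
$A = 0$ ($A = 0 \left(-7\right) = 0$)
$G{\left(g,j \right)} = -7$ ($G{\left(g,j \right)} = 0 - 7 = -7$)
$u = \sqrt{119}$ ($u = \sqrt{\left(135 - 9\right) - 7} = \sqrt{126 - 7} = \sqrt{119} \approx 10.909$)
$\left(u + 161\right) 26 = \left(\sqrt{119} + 161\right) 26 = \left(161 + \sqrt{119}\right) 26 = 4186 + 26 \sqrt{119}$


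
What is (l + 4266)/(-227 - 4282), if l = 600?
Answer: -1622/1503 ≈ -1.0792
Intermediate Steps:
(l + 4266)/(-227 - 4282) = (600 + 4266)/(-227 - 4282) = 4866/(-4509) = 4866*(-1/4509) = -1622/1503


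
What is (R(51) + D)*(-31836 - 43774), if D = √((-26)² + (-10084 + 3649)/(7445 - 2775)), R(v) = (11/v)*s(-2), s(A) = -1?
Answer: 831710/51 - 37805*√588510598/467 ≈ -1.9475e+6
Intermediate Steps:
R(v) = -11/v (R(v) = (11/v)*(-1) = -11/v)
D = √588510598/934 (D = √(676 - 6435/4670) = √(676 - 6435*1/4670) = √(676 - 1287/934) = √(630097/934) = √588510598/934 ≈ 25.973)
(R(51) + D)*(-31836 - 43774) = (-11/51 + √588510598/934)*(-31836 - 43774) = (-11*1/51 + √588510598/934)*(-75610) = (-11/51 + √588510598/934)*(-75610) = 831710/51 - 37805*√588510598/467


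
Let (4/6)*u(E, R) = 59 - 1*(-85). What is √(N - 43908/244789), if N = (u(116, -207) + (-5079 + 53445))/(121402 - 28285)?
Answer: √19764332676921066234/7598005771 ≈ 0.58512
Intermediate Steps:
u(E, R) = 216 (u(E, R) = 3*(59 - 1*(-85))/2 = 3*(59 + 85)/2 = (3/2)*144 = 216)
N = 16194/31039 (N = (216 + (-5079 + 53445))/(121402 - 28285) = (216 + 48366)/93117 = 48582*(1/93117) = 16194/31039 ≈ 0.52173)
√(N - 43908/244789) = √(16194/31039 - 43908/244789) = √(2601252654/7598005771) = √19764332676921066234/7598005771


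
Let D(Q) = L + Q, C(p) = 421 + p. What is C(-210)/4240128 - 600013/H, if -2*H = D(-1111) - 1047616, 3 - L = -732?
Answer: -636005339627/555452527872 ≈ -1.1450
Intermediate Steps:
L = 735 (L = 3 - 1*(-732) = 3 + 732 = 735)
D(Q) = 735 + Q
H = 523996 (H = -((735 - 1111) - 1047616)/2 = -(-376 - 1047616)/2 = -½*(-1047992) = 523996)
C(-210)/4240128 - 600013/H = (421 - 210)/4240128 - 600013/523996 = 211*(1/4240128) - 600013*1/523996 = 211/4240128 - 600013/523996 = -636005339627/555452527872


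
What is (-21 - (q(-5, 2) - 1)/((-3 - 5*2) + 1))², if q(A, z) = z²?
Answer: 6889/16 ≈ 430.56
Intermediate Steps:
(-21 - (q(-5, 2) - 1)/((-3 - 5*2) + 1))² = (-21 - (2² - 1)/((-3 - 5*2) + 1))² = (-21 - (4 - 1)/((-3 - 10) + 1))² = (-21 - 3/(-13 + 1))² = (-21 - 3/(-12))² = (-21 - 3*(-1)/12)² = (-21 - 1*(-¼))² = (-21 + ¼)² = (-83/4)² = 6889/16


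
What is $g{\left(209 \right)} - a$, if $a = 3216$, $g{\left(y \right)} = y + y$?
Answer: $-2798$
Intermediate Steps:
$g{\left(y \right)} = 2 y$
$g{\left(209 \right)} - a = 2 \cdot 209 - 3216 = 418 - 3216 = -2798$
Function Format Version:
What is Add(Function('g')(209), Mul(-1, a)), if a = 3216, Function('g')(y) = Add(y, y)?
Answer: -2798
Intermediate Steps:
Function('g')(y) = Mul(2, y)
Add(Function('g')(209), Mul(-1, a)) = Add(Mul(2, 209), Mul(-1, 3216)) = Add(418, -3216) = -2798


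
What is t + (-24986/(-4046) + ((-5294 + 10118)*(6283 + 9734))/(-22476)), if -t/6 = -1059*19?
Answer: 444437989561/3789079 ≈ 1.1729e+5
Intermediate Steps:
t = 120726 (t = -(-6354)*19 = -6*(-20121) = 120726)
t + (-24986/(-4046) + ((-5294 + 10118)*(6283 + 9734))/(-22476)) = 120726 + (-24986/(-4046) + ((-5294 + 10118)*(6283 + 9734))/(-22476)) = 120726 + (-24986*(-1/4046) + (4824*16017)*(-1/22476)) = 120726 + (12493/2023 + 77266008*(-1/22476)) = 120726 + (12493/2023 - 6438834/1873) = 120726 - 13002361793/3789079 = 444437989561/3789079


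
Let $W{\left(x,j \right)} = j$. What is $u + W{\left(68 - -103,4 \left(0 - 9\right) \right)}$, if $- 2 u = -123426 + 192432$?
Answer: $-34539$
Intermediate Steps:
$u = -34503$ ($u = - \frac{-123426 + 192432}{2} = \left(- \frac{1}{2}\right) 69006 = -34503$)
$u + W{\left(68 - -103,4 \left(0 - 9\right) \right)} = -34503 + 4 \left(0 - 9\right) = -34503 + 4 \left(-9\right) = -34503 - 36 = -34539$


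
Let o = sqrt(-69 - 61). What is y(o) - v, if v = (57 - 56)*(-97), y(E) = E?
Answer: 97 + I*sqrt(130) ≈ 97.0 + 11.402*I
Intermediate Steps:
o = I*sqrt(130) (o = sqrt(-130) = I*sqrt(130) ≈ 11.402*I)
v = -97 (v = 1*(-97) = -97)
y(o) - v = I*sqrt(130) - 1*(-97) = I*sqrt(130) + 97 = 97 + I*sqrt(130)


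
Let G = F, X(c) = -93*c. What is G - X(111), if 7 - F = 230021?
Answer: -219691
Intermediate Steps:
F = -230014 (F = 7 - 1*230021 = 7 - 230021 = -230014)
G = -230014
G - X(111) = -230014 - (-93)*111 = -230014 - 1*(-10323) = -230014 + 10323 = -219691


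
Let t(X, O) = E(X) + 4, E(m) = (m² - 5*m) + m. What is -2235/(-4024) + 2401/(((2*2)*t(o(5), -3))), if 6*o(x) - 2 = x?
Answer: 87010491/100600 ≈ 864.92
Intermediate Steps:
o(x) = ⅓ + x/6
E(m) = m² - 4*m
t(X, O) = 4 + X*(-4 + X) (t(X, O) = X*(-4 + X) + 4 = 4 + X*(-4 + X))
-2235/(-4024) + 2401/(((2*2)*t(o(5), -3))) = -2235/(-4024) + 2401/(((2*2)*(4 + (⅓ + (⅙)*5)*(-4 + (⅓ + (⅙)*5))))) = -2235*(-1/4024) + 2401/((4*(4 + (⅓ + ⅚)*(-4 + (⅓ + ⅚))))) = 2235/4024 + 2401/((4*(4 + 7*(-4 + 7/6)/6))) = 2235/4024 + 2401/((4*(4 + (7/6)*(-17/6)))) = 2235/4024 + 2401/((4*(4 - 119/36))) = 2235/4024 + 2401/((4*(25/36))) = 2235/4024 + 2401/(25/9) = 2235/4024 + 2401*(9/25) = 2235/4024 + 21609/25 = 87010491/100600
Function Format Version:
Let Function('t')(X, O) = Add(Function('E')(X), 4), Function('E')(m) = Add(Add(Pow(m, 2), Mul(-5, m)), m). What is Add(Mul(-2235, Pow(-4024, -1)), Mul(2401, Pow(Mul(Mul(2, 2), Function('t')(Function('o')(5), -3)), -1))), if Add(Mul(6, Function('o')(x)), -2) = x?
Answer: Rational(87010491, 100600) ≈ 864.92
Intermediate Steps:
Function('o')(x) = Add(Rational(1, 3), Mul(Rational(1, 6), x))
Function('E')(m) = Add(Pow(m, 2), Mul(-4, m))
Function('t')(X, O) = Add(4, Mul(X, Add(-4, X))) (Function('t')(X, O) = Add(Mul(X, Add(-4, X)), 4) = Add(4, Mul(X, Add(-4, X))))
Add(Mul(-2235, Pow(-4024, -1)), Mul(2401, Pow(Mul(Mul(2, 2), Function('t')(Function('o')(5), -3)), -1))) = Add(Mul(-2235, Pow(-4024, -1)), Mul(2401, Pow(Mul(Mul(2, 2), Add(4, Mul(Add(Rational(1, 3), Mul(Rational(1, 6), 5)), Add(-4, Add(Rational(1, 3), Mul(Rational(1, 6), 5)))))), -1))) = Add(Mul(-2235, Rational(-1, 4024)), Mul(2401, Pow(Mul(4, Add(4, Mul(Add(Rational(1, 3), Rational(5, 6)), Add(-4, Add(Rational(1, 3), Rational(5, 6)))))), -1))) = Add(Rational(2235, 4024), Mul(2401, Pow(Mul(4, Add(4, Mul(Rational(7, 6), Add(-4, Rational(7, 6))))), -1))) = Add(Rational(2235, 4024), Mul(2401, Pow(Mul(4, Add(4, Mul(Rational(7, 6), Rational(-17, 6)))), -1))) = Add(Rational(2235, 4024), Mul(2401, Pow(Mul(4, Add(4, Rational(-119, 36))), -1))) = Add(Rational(2235, 4024), Mul(2401, Pow(Mul(4, Rational(25, 36)), -1))) = Add(Rational(2235, 4024), Mul(2401, Pow(Rational(25, 9), -1))) = Add(Rational(2235, 4024), Mul(2401, Rational(9, 25))) = Add(Rational(2235, 4024), Rational(21609, 25)) = Rational(87010491, 100600)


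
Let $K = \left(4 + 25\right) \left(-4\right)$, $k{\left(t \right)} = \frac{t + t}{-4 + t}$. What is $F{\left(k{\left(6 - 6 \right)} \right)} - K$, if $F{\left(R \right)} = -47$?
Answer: $69$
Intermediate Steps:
$k{\left(t \right)} = \frac{2 t}{-4 + t}$
$K = -116$ ($K = 29 \left(-4\right) = -116$)
$F{\left(k{\left(6 - 6 \right)} \right)} - K = -47 - -116 = -47 + 116 = 69$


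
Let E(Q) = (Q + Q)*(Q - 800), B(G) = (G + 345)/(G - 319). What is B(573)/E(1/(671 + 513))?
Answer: -107241984/40098091 ≈ -2.6745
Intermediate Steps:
B(G) = (345 + G)/(-319 + G)
E(Q) = 2*Q*(-800 + Q) (E(Q) = (2*Q)*(-800 + Q) = 2*Q*(-800 + Q))
B(573)/E(1/(671 + 513)) = ((345 + 573)/(-319 + 573))/((2*(-800 + 1/(671 + 513))/(671 + 513))) = (918/254)/((2*(-800 + 1/1184)/1184)) = ((1/254)*918)/((2*(1/1184)*(-800 + 1/1184))) = 459/(127*((2*(1/1184)*(-947199/1184)))) = 459/(127*(-947199/700928)) = (459/127)*(-700928/947199) = -107241984/40098091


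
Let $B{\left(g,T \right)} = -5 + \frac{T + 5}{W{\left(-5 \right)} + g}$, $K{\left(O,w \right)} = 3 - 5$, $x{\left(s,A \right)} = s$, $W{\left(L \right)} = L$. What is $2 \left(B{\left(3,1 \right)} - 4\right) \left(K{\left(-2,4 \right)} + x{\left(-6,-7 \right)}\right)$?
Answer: $192$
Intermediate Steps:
$K{\left(O,w \right)} = -2$
$B{\left(g,T \right)} = -5 + \frac{5 + T}{-5 + g}$ ($B{\left(g,T \right)} = -5 + \frac{T + 5}{-5 + g} = -5 + \frac{5 + T}{-5 + g}$)
$2 \left(B{\left(3,1 \right)} - 4\right) \left(K{\left(-2,4 \right)} + x{\left(-6,-7 \right)}\right) = 2 \left(\frac{30 + 1 - 15}{-5 + 3} - 4\right) \left(-2 - 6\right) = 2 \left(\frac{30 + 1 - 15}{-2} - 4\right) \left(-8\right) = 2 \left(\left(- \frac{1}{2}\right) 16 - 4\right) \left(-8\right) = 2 \left(-8 - 4\right) \left(-8\right) = 2 \left(-12\right) \left(-8\right) = \left(-24\right) \left(-8\right) = 192$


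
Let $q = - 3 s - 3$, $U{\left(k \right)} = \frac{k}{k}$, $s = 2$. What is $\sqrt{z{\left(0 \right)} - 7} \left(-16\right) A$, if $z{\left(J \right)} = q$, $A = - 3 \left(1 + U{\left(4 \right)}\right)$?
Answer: $384 i \approx 384.0 i$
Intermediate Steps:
$U{\left(k \right)} = 1$
$A = -6$ ($A = - 3 \left(1 + 1\right) = \left(-3\right) 2 = -6$)
$q = -9$ ($q = \left(-3\right) 2 - 3 = -6 - 3 = -9$)
$z{\left(J \right)} = -9$
$\sqrt{z{\left(0 \right)} - 7} \left(-16\right) A = \sqrt{-9 - 7} \left(-16\right) \left(-6\right) = \sqrt{-16} \left(-16\right) \left(-6\right) = 4 i \left(-16\right) \left(-6\right) = - 64 i \left(-6\right) = 384 i$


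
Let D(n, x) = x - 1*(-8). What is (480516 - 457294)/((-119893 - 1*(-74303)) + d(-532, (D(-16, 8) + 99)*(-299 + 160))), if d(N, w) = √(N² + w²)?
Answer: -62275940/107214403 - 1366*√255803249/107214403 ≈ -0.78463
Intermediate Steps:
D(n, x) = 8 + x (D(n, x) = x + 8 = 8 + x)
(480516 - 457294)/((-119893 - 1*(-74303)) + d(-532, (D(-16, 8) + 99)*(-299 + 160))) = (480516 - 457294)/((-119893 - 1*(-74303)) + √((-532)² + (((8 + 8) + 99)*(-299 + 160))²)) = 23222/((-119893 + 74303) + √(283024 + ((16 + 99)*(-139))²)) = 23222/(-45590 + √(283024 + (115*(-139))²)) = 23222/(-45590 + √(283024 + (-15985)²)) = 23222/(-45590 + √(283024 + 255520225)) = 23222/(-45590 + √255803249)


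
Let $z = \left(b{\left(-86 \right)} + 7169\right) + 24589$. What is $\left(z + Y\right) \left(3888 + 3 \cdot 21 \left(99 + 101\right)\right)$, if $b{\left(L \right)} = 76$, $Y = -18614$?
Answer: $217971360$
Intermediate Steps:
$z = 31834$ ($z = \left(76 + 7169\right) + 24589 = 7245 + 24589 = 31834$)
$\left(z + Y\right) \left(3888 + 3 \cdot 21 \left(99 + 101\right)\right) = \left(31834 - 18614\right) \left(3888 + 3 \cdot 21 \left(99 + 101\right)\right) = 13220 \left(3888 + 63 \cdot 200\right) = 13220 \left(3888 + 12600\right) = 13220 \cdot 16488 = 217971360$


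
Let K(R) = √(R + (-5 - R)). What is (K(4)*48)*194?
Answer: 9312*I*√5 ≈ 20822.0*I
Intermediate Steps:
K(R) = I*√5 (K(R) = √(-5) = I*√5)
(K(4)*48)*194 = ((I*√5)*48)*194 = (48*I*√5)*194 = 9312*I*√5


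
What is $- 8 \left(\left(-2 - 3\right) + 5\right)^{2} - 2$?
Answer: $-2$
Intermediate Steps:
$- 8 \left(\left(-2 - 3\right) + 5\right)^{2} - 2 = - 8 \left(-5 + 5\right)^{2} - 2 = - 8 \cdot 0^{2} - 2 = \left(-8\right) 0 - 2 = 0 - 2 = -2$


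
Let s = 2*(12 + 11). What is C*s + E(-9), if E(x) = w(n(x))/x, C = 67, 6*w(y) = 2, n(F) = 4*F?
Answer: 83213/27 ≈ 3082.0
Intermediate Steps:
w(y) = ⅓ (w(y) = (⅙)*2 = ⅓)
s = 46 (s = 2*23 = 46)
E(x) = 1/(3*x)
C*s + E(-9) = 67*46 + (⅓)/(-9) = 3082 + (⅓)*(-⅑) = 3082 - 1/27 = 83213/27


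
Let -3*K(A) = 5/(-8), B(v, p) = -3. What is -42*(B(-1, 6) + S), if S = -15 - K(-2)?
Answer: 3059/4 ≈ 764.75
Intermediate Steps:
K(A) = 5/24 (K(A) = -5/(3*(-8)) = -5*(-1)/(3*8) = -1/3*(-5/8) = 5/24)
S = -365/24 (S = -15 - 1*5/24 = -15 - 5/24 = -365/24 ≈ -15.208)
-42*(B(-1, 6) + S) = -42*(-3 - 365/24) = -42*(-437/24) = 3059/4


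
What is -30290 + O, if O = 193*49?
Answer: -20833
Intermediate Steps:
O = 9457
-30290 + O = -30290 + 9457 = -20833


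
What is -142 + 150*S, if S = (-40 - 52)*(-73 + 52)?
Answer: 289658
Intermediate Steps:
S = 1932 (S = -92*(-21) = 1932)
-142 + 150*S = -142 + 150*1932 = -142 + 289800 = 289658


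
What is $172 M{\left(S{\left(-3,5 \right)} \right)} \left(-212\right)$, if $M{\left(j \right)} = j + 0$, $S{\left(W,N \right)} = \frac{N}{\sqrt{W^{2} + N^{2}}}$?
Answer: $- \frac{91160 \sqrt{34}}{17} \approx -31268.0$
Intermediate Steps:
$S{\left(W,N \right)} = \frac{N}{\sqrt{N^{2} + W^{2}}}$
$M{\left(j \right)} = j$
$172 M{\left(S{\left(-3,5 \right)} \right)} \left(-212\right) = 172 \frac{5}{\sqrt{5^{2} + \left(-3\right)^{2}}} \left(-212\right) = 172 \frac{5}{\sqrt{25 + 9}} \left(-212\right) = 172 \frac{5}{\sqrt{34}} \left(-212\right) = 172 \cdot 5 \frac{\sqrt{34}}{34} \left(-212\right) = 172 \frac{5 \sqrt{34}}{34} \left(-212\right) = \frac{430 \sqrt{34}}{17} \left(-212\right) = - \frac{91160 \sqrt{34}}{17}$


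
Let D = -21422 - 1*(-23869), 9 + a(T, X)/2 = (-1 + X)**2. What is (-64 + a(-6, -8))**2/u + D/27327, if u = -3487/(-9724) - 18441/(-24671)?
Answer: 3814324785501497/659196951177 ≈ 5786.3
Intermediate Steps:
u = 24122551/21809164 (u = -3487*(-1/9724) - 18441*(-1/24671) = 317/884 + 18441/24671 = 24122551/21809164 ≈ 1.1061)
a(T, X) = -18 + 2*(-1 + X)**2
D = 2447 (D = -21422 + 23869 = 2447)
(-64 + a(-6, -8))**2/u + D/27327 = (-64 + (-18 + 2*(-1 - 8)**2))**2/(24122551/21809164) + 2447/27327 = (-64 + (-18 + 2*(-9)**2))**2*(21809164/24122551) + 2447*(1/27327) = (-64 + (-18 + 2*81))**2*(21809164/24122551) + 2447/27327 = (-64 + (-18 + 162))**2*(21809164/24122551) + 2447/27327 = (-64 + 144)**2*(21809164/24122551) + 2447/27327 = 80**2*(21809164/24122551) + 2447/27327 = 6400*(21809164/24122551) + 2447/27327 = 139578649600/24122551 + 2447/27327 = 3814324785501497/659196951177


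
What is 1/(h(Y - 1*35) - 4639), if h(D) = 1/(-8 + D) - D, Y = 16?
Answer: -27/124741 ≈ -0.00021645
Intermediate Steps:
1/(h(Y - 1*35) - 4639) = 1/((1 - (16 - 1*35)**2 + 8*(16 - 1*35))/(-8 + (16 - 1*35)) - 4639) = 1/((1 - (16 - 35)**2 + 8*(16 - 35))/(-8 + (16 - 35)) - 4639) = 1/((1 - 1*(-19)**2 + 8*(-19))/(-8 - 19) - 4639) = 1/((1 - 1*361 - 152)/(-27) - 4639) = 1/(-(1 - 361 - 152)/27 - 4639) = 1/(-1/27*(-512) - 4639) = 1/(512/27 - 4639) = 1/(-124741/27) = -27/124741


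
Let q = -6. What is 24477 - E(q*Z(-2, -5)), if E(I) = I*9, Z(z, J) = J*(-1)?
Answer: 24747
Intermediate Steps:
Z(z, J) = -J
E(I) = 9*I
24477 - E(q*Z(-2, -5)) = 24477 - 9*(-(-6)*(-5)) = 24477 - 9*(-6*5) = 24477 - 9*(-30) = 24477 - 1*(-270) = 24477 + 270 = 24747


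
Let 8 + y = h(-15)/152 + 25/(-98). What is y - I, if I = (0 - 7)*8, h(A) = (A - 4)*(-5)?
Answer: 18961/392 ≈ 48.370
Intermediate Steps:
h(A) = 20 - 5*A (h(A) = (-4 + A)*(-5) = 20 - 5*A)
y = -2991/392 (y = -8 + ((20 - 5*(-15))/152 + 25/(-98)) = -8 + ((20 + 75)*(1/152) + 25*(-1/98)) = -8 + (95*(1/152) - 25/98) = -8 + (5/8 - 25/98) = -8 + 145/392 = -2991/392 ≈ -7.6301)
I = -56 (I = -7*8 = -56)
y - I = -2991/392 - 1*(-56) = -2991/392 + 56 = 18961/392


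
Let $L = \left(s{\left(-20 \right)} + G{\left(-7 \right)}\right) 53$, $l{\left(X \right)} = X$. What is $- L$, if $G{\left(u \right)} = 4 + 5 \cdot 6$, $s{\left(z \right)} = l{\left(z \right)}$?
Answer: $-742$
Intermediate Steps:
$s{\left(z \right)} = z$
$G{\left(u \right)} = 34$ ($G{\left(u \right)} = 4 + 30 = 34$)
$L = 742$ ($L = \left(-20 + 34\right) 53 = 14 \cdot 53 = 742$)
$- L = \left(-1\right) 742 = -742$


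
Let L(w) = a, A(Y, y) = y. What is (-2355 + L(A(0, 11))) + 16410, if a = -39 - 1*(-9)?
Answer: 14025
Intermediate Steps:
a = -30 (a = -39 + 9 = -30)
L(w) = -30
(-2355 + L(A(0, 11))) + 16410 = (-2355 - 30) + 16410 = -2385 + 16410 = 14025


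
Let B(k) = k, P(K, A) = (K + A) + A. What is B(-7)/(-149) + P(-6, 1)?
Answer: -589/149 ≈ -3.9530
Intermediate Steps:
P(K, A) = K + 2*A (P(K, A) = (A + K) + A = K + 2*A)
B(-7)/(-149) + P(-6, 1) = -7/(-149) + (-6 + 2*1) = -7*(-1/149) + (-6 + 2) = 7/149 - 4 = -589/149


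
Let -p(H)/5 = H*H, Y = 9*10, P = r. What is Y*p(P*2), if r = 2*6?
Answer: -259200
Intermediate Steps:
r = 12
P = 12
Y = 90
p(H) = -5*H² (p(H) = -5*H*H = -5*H²)
Y*p(P*2) = 90*(-5*(12*2)²) = 90*(-5*24²) = 90*(-5*576) = 90*(-2880) = -259200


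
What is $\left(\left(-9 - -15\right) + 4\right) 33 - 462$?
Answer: $-132$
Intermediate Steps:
$\left(\left(-9 - -15\right) + 4\right) 33 - 462 = \left(\left(-9 + 15\right) + 4\right) 33 - 462 = \left(6 + 4\right) 33 - 462 = 10 \cdot 33 - 462 = 330 - 462 = -132$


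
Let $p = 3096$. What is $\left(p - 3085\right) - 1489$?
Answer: $-1478$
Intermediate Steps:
$\left(p - 3085\right) - 1489 = \left(3096 - 3085\right) - 1489 = 11 - 1489 = -1478$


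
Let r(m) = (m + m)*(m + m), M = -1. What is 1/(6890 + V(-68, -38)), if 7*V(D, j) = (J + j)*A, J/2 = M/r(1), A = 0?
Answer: 1/6890 ≈ 0.00014514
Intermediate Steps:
r(m) = 4*m² (r(m) = (2*m)*(2*m) = 4*m²)
J = -½ (J = 2*(-1/(4*1²)) = 2*(-1/(4*1)) = 2*(-1/4) = 2*(-1*¼) = 2*(-¼) = -½ ≈ -0.50000)
V(D, j) = 0 (V(D, j) = ((-½ + j)*0)/7 = (⅐)*0 = 0)
1/(6890 + V(-68, -38)) = 1/(6890 + 0) = 1/6890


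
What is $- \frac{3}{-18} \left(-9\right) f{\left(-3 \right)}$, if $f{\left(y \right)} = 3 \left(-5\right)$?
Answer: $\frac{45}{2} \approx 22.5$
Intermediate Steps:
$f{\left(y \right)} = -15$
$- \frac{3}{-18} \left(-9\right) f{\left(-3 \right)} = - \frac{3}{-18} \left(-9\right) \left(-15\right) = \left(-3\right) \left(- \frac{1}{18}\right) \left(-9\right) \left(-15\right) = \frac{1}{6} \left(-9\right) \left(-15\right) = \left(- \frac{3}{2}\right) \left(-15\right) = \frac{45}{2}$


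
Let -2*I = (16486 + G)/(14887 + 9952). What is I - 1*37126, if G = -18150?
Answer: -922171882/24839 ≈ -37126.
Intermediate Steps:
I = 832/24839 (I = -(16486 - 18150)/(2*(14887 + 9952)) = -(-832)/24839 = -½*(-1664/24839) = 832/24839 ≈ 0.033496)
I - 1*37126 = 832/24839 - 1*37126 = 832/24839 - 37126 = -922171882/24839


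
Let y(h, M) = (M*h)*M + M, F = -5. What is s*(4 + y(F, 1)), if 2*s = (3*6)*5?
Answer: 0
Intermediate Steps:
y(h, M) = M + h*M² (y(h, M) = h*M² + M = M + h*M²)
s = 45 (s = ((3*6)*5)/2 = (18*5)/2 = (½)*90 = 45)
s*(4 + y(F, 1)) = 45*(4 + 1*(1 + 1*(-5))) = 45*(4 + 1*(1 - 5)) = 45*(4 + 1*(-4)) = 45*(4 - 4) = 45*0 = 0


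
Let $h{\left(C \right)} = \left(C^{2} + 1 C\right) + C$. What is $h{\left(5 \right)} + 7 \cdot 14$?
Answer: $133$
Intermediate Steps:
$h{\left(C \right)} = C^{2} + 2 C$ ($h{\left(C \right)} = \left(C^{2} + C\right) + C = \left(C + C^{2}\right) + C = C^{2} + 2 C$)
$h{\left(5 \right)} + 7 \cdot 14 = 5 \left(2 + 5\right) + 7 \cdot 14 = 5 \cdot 7 + 98 = 35 + 98 = 133$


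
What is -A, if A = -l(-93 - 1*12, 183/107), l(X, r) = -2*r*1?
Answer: -366/107 ≈ -3.4206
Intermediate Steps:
l(X, r) = -2*r
A = 366/107 (A = -(-2)*183/107 = -1*(-366/107) = 366/107 ≈ 3.4206)
-A = -1*366/107 = -366/107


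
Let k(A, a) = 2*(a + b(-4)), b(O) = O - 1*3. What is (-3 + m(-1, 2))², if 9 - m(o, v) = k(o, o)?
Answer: 484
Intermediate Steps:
b(O) = -3 + O (b(O) = O - 3 = -3 + O)
k(A, a) = -14 + 2*a (k(A, a) = 2*(a + (-3 - 4)) = 2*(a - 7) = 2*(-7 + a) = -14 + 2*a)
m(o, v) = 23 - 2*o (m(o, v) = 9 - (-14 + 2*o) = 9 + (14 - 2*o) = 23 - 2*o)
(-3 + m(-1, 2))² = (-3 + (23 - 2*(-1)))² = (-3 + (23 + 2))² = (-3 + 25)² = 22² = 484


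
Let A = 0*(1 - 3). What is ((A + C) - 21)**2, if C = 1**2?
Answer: 400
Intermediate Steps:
C = 1
A = 0 (A = 0*(-2) = 0)
((A + C) - 21)**2 = ((0 + 1) - 21)**2 = (1 - 21)**2 = (-20)**2 = 400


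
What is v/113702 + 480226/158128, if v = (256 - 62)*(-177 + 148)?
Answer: 13428257131/4494867464 ≈ 2.9875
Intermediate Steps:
v = -5626 (v = 194*(-29) = -5626)
v/113702 + 480226/158128 = -5626/113702 + 480226/158128 = -5626*1/113702 + 480226*(1/158128) = -2813/56851 + 240113/79064 = 13428257131/4494867464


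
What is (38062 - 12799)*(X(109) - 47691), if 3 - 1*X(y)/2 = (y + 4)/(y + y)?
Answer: -131311465614/109 ≈ -1.2047e+9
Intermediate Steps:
X(y) = 6 - (4 + y)/y (X(y) = 6 - 2*(y + 4)/(y + y) = 6 - 2*(4 + y)/(2*y) = 6 - 2*(4 + y)*1/(2*y) = 6 - (4 + y)/y)
(38062 - 12799)*(X(109) - 47691) = (38062 - 12799)*((5 - 4/109) - 47691) = 25263*((5 - 4*1/109) - 47691) = 25263*((5 - 4/109) - 47691) = 25263*(541/109 - 47691) = 25263*(-5197778/109) = -131311465614/109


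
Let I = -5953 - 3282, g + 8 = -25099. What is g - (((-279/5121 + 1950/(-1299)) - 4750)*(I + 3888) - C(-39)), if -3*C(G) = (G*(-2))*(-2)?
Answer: -6265766976716/246377 ≈ -2.5432e+7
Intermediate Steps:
g = -25107 (g = -8 - 25099 = -25107)
I = -9235
C(G) = -4*G/3 (C(G) = -G*(-2)*(-2)/3 = -(-2*G)*(-2)/3 = -4*G/3)
g - (((-279/5121 + 1950/(-1299)) - 4750)*(I + 3888) - C(-39)) = -25107 - (((-279/5121 + 1950/(-1299)) - 4750)*(-9235 + 3888) - (-4)*(-39)/3) = -25107 - (((-279*1/5121 + 1950*(-1/1299)) - 4750)*(-5347) - 1*52) = -25107 - (((-31/569 - 650/433) - 4750)*(-5347) - 52) = -25107 - ((-383273/246377 - 4750)*(-5347) - 52) = -25107 - (-1170674023/246377*(-5347) - 52) = -25107 - (6259594000981/246377 - 52) = -25107 - 1*6259581189377/246377 = -25107 - 6259581189377/246377 = -6265766976716/246377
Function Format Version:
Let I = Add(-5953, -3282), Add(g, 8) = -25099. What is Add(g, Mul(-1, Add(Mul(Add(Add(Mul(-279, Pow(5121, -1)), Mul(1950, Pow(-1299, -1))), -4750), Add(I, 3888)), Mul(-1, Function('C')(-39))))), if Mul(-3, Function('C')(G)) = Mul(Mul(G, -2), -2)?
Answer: Rational(-6265766976716, 246377) ≈ -2.5432e+7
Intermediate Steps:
g = -25107 (g = Add(-8, -25099) = -25107)
I = -9235
Function('C')(G) = Mul(Rational(-4, 3), G) (Function('C')(G) = Mul(Rational(-1, 3), Mul(Mul(G, -2), -2)) = Mul(Rational(-1, 3), Mul(Mul(-2, G), -2)) = Mul(Rational(-1, 3), Mul(4, G)) = Mul(Rational(-4, 3), G))
Add(g, Mul(-1, Add(Mul(Add(Add(Mul(-279, Pow(5121, -1)), Mul(1950, Pow(-1299, -1))), -4750), Add(I, 3888)), Mul(-1, Function('C')(-39))))) = Add(-25107, Mul(-1, Add(Mul(Add(Add(Mul(-279, Pow(5121, -1)), Mul(1950, Pow(-1299, -1))), -4750), Add(-9235, 3888)), Mul(-1, Mul(Rational(-4, 3), -39))))) = Add(-25107, Mul(-1, Add(Mul(Add(Add(Mul(-279, Rational(1, 5121)), Mul(1950, Rational(-1, 1299))), -4750), -5347), Mul(-1, 52)))) = Add(-25107, Mul(-1, Add(Mul(Add(Add(Rational(-31, 569), Rational(-650, 433)), -4750), -5347), -52))) = Add(-25107, Mul(-1, Add(Mul(Add(Rational(-383273, 246377), -4750), -5347), -52))) = Add(-25107, Mul(-1, Add(Mul(Rational(-1170674023, 246377), -5347), -52))) = Add(-25107, Mul(-1, Add(Rational(6259594000981, 246377), -52))) = Add(-25107, Mul(-1, Rational(6259581189377, 246377))) = Add(-25107, Rational(-6259581189377, 246377)) = Rational(-6265766976716, 246377)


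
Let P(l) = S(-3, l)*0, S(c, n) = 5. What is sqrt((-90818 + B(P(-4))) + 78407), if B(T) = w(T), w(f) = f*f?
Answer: 3*I*sqrt(1379) ≈ 111.4*I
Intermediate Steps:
w(f) = f**2
P(l) = 0 (P(l) = 5*0 = 0)
B(T) = T**2
sqrt((-90818 + B(P(-4))) + 78407) = sqrt((-90818 + 0**2) + 78407) = sqrt((-90818 + 0) + 78407) = sqrt(-90818 + 78407) = sqrt(-12411) = 3*I*sqrt(1379)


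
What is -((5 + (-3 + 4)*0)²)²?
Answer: -625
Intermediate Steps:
-((5 + (-3 + 4)*0)²)² = -((5 + 1*0)²)² = -((5 + 0)²)² = -(5²)² = -1*25² = -1*625 = -625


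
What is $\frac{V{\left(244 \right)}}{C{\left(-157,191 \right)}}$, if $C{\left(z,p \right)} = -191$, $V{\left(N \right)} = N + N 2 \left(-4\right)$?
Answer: $\frac{1708}{191} \approx 8.9424$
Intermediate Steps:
$V{\left(N \right)} = - 7 N$ ($V{\left(N \right)} = N + 2 N \left(-4\right) = N - 8 N = - 7 N$)
$\frac{V{\left(244 \right)}}{C{\left(-157,191 \right)}} = \frac{\left(-7\right) 244}{-191} = \left(-1708\right) \left(- \frac{1}{191}\right) = \frac{1708}{191}$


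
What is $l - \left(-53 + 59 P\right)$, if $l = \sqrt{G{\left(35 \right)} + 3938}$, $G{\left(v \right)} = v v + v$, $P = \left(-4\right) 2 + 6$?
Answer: $171 + \sqrt{5198} \approx 243.1$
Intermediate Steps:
$P = -2$ ($P = -8 + 6 = -2$)
$G{\left(v \right)} = v + v^{2}$ ($G{\left(v \right)} = v^{2} + v = v + v^{2}$)
$l = \sqrt{5198}$ ($l = \sqrt{35 \left(1 + 35\right) + 3938} = \sqrt{35 \cdot 36 + 3938} = \sqrt{1260 + 3938} = \sqrt{5198} \approx 72.097$)
$l - \left(-53 + 59 P\right) = \sqrt{5198} + \left(53 - -118\right) = \sqrt{5198} + \left(53 + 118\right) = \sqrt{5198} + 171 = 171 + \sqrt{5198}$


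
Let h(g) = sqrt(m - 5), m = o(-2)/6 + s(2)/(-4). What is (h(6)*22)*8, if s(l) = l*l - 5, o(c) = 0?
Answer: 88*I*sqrt(19) ≈ 383.58*I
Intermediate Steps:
s(l) = -5 + l**2 (s(l) = l**2 - 5 = -5 + l**2)
m = 1/4 (m = 0/6 + (-5 + 2**2)/(-4) = 0*(1/6) + (-5 + 4)*(-1/4) = 0 - 1*(-1/4) = 0 + 1/4 = 1/4 ≈ 0.25000)
h(g) = I*sqrt(19)/2 (h(g) = sqrt(1/4 - 5) = sqrt(-19/4) = I*sqrt(19)/2)
(h(6)*22)*8 = ((I*sqrt(19)/2)*22)*8 = (11*I*sqrt(19))*8 = 88*I*sqrt(19)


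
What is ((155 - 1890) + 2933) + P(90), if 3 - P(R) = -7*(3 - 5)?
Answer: 1187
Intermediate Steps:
P(R) = -11 (P(R) = 3 - (-7)*(3 - 5) = 3 - (-7)*(-2) = 3 - 1*14 = 3 - 14 = -11)
((155 - 1890) + 2933) + P(90) = ((155 - 1890) + 2933) - 11 = (-1735 + 2933) - 11 = 1198 - 11 = 1187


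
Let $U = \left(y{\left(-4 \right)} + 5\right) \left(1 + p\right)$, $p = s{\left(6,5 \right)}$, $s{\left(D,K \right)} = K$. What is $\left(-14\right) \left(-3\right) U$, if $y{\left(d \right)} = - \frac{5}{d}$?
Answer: $1575$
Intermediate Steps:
$p = 5$
$U = \frac{75}{2}$ ($U = \left(- \frac{5}{-4} + 5\right) \left(1 + 5\right) = \left(\left(-5\right) \left(- \frac{1}{4}\right) + 5\right) 6 = \left(\frac{5}{4} + 5\right) 6 = \frac{25}{4} \cdot 6 = \frac{75}{2} \approx 37.5$)
$\left(-14\right) \left(-3\right) U = \left(-14\right) \left(-3\right) \frac{75}{2} = 42 \cdot \frac{75}{2} = 1575$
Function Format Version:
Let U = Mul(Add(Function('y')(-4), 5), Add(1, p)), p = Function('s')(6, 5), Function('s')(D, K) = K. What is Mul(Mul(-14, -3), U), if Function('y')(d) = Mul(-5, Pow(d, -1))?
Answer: 1575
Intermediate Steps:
p = 5
U = Rational(75, 2) (U = Mul(Add(Mul(-5, Pow(-4, -1)), 5), Add(1, 5)) = Mul(Add(Mul(-5, Rational(-1, 4)), 5), 6) = Mul(Add(Rational(5, 4), 5), 6) = Mul(Rational(25, 4), 6) = Rational(75, 2) ≈ 37.500)
Mul(Mul(-14, -3), U) = Mul(Mul(-14, -3), Rational(75, 2)) = Mul(42, Rational(75, 2)) = 1575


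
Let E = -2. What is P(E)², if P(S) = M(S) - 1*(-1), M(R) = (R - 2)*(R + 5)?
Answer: 121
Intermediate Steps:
M(R) = (-2 + R)*(5 + R)
P(S) = -9 + S² + 3*S (P(S) = (-10 + S² + 3*S) - 1*(-1) = (-10 + S² + 3*S) + 1 = -9 + S² + 3*S)
P(E)² = (-9 + (-2)² + 3*(-2))² = (-9 + 4 - 6)² = (-11)² = 121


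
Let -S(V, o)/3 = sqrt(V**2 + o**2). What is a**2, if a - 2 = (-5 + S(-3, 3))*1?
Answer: 171 + 54*sqrt(2) ≈ 247.37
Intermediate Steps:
S(V, o) = -3*sqrt(V**2 + o**2)
a = -3 - 9*sqrt(2) (a = 2 + (-5 - 3*sqrt((-3)**2 + 3**2))*1 = 2 + (-5 - 3*sqrt(9 + 9))*1 = 2 + (-5 - 9*sqrt(2))*1 = 2 + (-5 - 9*sqrt(2)) = -3 - 9*sqrt(2) ≈ -15.728)
a**2 = (-3 - 9*sqrt(2))**2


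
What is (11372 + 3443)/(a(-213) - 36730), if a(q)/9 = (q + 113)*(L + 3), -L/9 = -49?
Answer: -2963/87266 ≈ -0.033954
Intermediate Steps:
L = 441 (L = -9*(-49) = 441)
a(q) = 451548 + 3996*q (a(q) = 9*((q + 113)*(441 + 3)) = 9*((113 + q)*444) = 9*(50172 + 444*q) = 451548 + 3996*q)
(11372 + 3443)/(a(-213) - 36730) = (11372 + 3443)/((451548 + 3996*(-213)) - 36730) = 14815/((451548 - 851148) - 36730) = 14815/(-399600 - 36730) = 14815/(-436330) = 14815*(-1/436330) = -2963/87266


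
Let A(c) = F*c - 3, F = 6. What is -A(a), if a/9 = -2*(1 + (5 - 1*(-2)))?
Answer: 867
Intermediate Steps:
a = -144 (a = 9*(-2*(1 + (5 - 1*(-2)))) = 9*(-2*(1 + (5 + 2))) = 9*(-2*(1 + 7)) = 9*(-2*8) = 9*(-16) = -144)
A(c) = -3 + 6*c (A(c) = 6*c - 3 = -3 + 6*c)
-A(a) = -(-3 + 6*(-144)) = -(-3 - 864) = -1*(-867) = 867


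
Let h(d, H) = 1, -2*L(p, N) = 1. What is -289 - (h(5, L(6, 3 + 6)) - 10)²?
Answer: -370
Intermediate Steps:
L(p, N) = -½ (L(p, N) = -½*1 = -½)
-289 - (h(5, L(6, 3 + 6)) - 10)² = -289 - (1 - 10)² = -289 - 1*(-9)² = -289 - 1*81 = -289 - 81 = -370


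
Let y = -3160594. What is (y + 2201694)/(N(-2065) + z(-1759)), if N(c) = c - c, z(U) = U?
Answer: 958900/1759 ≈ 545.14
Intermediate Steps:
N(c) = 0
(y + 2201694)/(N(-2065) + z(-1759)) = (-3160594 + 2201694)/(0 - 1759) = -958900/(-1759) = -958900*(-1/1759) = 958900/1759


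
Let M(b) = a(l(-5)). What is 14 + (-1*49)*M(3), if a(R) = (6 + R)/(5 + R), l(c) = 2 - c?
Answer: -469/12 ≈ -39.083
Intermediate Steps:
a(R) = (6 + R)/(5 + R)
M(b) = 13/12 (M(b) = (6 + (2 - 1*(-5)))/(5 + (2 - 1*(-5))) = (6 + (2 + 5))/(5 + (2 + 5)) = (6 + 7)/(5 + 7) = 13/12)
14 + (-1*49)*M(3) = 14 - 1*49*(13/12) = 14 - 49*13/12 = 14 - 637/12 = -469/12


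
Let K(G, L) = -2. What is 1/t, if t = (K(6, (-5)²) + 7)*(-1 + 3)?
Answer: ⅒ ≈ 0.10000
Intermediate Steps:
t = 10 (t = (-2 + 7)*(-1 + 3) = 5*2 = 10)
1/t = 1/10 = ⅒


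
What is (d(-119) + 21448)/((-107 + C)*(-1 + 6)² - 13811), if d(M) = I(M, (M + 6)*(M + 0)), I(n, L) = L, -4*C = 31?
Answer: -139580/66719 ≈ -2.0921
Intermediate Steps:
C = -31/4 (C = -¼*31 = -31/4 ≈ -7.7500)
d(M) = M*(6 + M) (d(M) = (M + 6)*(M + 0) = (6 + M)*M = M*(6 + M))
(d(-119) + 21448)/((-107 + C)*(-1 + 6)² - 13811) = (-119*(6 - 119) + 21448)/((-107 - 31/4)*(-1 + 6)² - 13811) = (-119*(-113) + 21448)/(-459/4*5² - 13811) = (13447 + 21448)/(-459/4*25 - 13811) = 34895/(-11475/4 - 13811) = 34895/(-66719/4) = 34895*(-4/66719) = -139580/66719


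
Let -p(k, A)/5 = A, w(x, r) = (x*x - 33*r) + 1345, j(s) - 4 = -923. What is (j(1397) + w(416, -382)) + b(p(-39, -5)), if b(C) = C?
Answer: 186113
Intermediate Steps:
j(s) = -919 (j(s) = 4 - 923 = -919)
w(x, r) = 1345 + x**2 - 33*r (w(x, r) = (x**2 - 33*r) + 1345 = 1345 + x**2 - 33*r)
p(k, A) = -5*A
(j(1397) + w(416, -382)) + b(p(-39, -5)) = (-919 + (1345 + 416**2 - 33*(-382))) - 5*(-5) = (-919 + (1345 + 173056 + 12606)) + 25 = (-919 + 187007) + 25 = 186088 + 25 = 186113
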